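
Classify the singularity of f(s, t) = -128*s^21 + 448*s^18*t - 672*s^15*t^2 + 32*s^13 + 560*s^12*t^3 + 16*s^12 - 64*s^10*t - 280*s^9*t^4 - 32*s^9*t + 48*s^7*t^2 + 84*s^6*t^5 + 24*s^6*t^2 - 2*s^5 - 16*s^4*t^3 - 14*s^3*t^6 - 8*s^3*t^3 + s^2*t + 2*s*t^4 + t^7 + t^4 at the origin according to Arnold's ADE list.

The Hessian of f at 0 is [[0, 0], [0, 0]] with rank 0, so corank 2. A Groebner basis of the Jacobian ideal J(f) in C{s,t} is {s^3, s^2/4 + t^3, s*t}; counting standard monomials gives mu = 5. Corank 2; j^3 = s^2*t has shape L^2 M (L != M), so D-series; mu = 5 gives D_5.

D_5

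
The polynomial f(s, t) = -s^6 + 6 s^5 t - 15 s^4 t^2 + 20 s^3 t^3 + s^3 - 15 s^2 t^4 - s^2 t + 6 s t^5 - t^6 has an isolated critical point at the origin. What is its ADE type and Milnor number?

The Hessian of f at 0 has rank 0. Corank 2; j^3 = s^2*(s - t) has shape L^2 M (L != M), so D-series; mu = 7 gives D_7.

Type D7, Milnor number mu = 7.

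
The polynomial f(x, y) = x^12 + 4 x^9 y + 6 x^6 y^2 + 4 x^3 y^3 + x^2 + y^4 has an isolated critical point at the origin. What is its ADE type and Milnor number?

The Hessian of f at 0 is [[2, 0], [0, 0]] with rank 1, so corank 1. A Groebner basis of the Jacobian ideal J(f) in C{x,y} is {y^3, x}; counting standard monomials gives mu = 3. Corank 1: A-series; mu = 3 gives A_3.

Type A_3, Milnor number mu = 3.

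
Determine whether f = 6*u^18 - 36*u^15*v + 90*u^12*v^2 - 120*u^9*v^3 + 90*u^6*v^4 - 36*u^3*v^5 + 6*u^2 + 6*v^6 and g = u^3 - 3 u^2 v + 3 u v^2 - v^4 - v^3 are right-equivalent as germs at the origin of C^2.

No.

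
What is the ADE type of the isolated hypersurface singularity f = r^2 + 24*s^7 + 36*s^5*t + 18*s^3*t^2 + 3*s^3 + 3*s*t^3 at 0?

E_7

The Hessian of f at 0 has rank 1. Corank 2; j^3 = 3*s^3 is a perfect cube, so E-series; the 4-jet and mu = 7 give E_7.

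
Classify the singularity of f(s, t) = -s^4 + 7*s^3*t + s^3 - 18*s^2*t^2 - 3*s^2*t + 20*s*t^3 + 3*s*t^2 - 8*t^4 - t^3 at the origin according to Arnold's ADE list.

E_{7}

The Hessian of f at 0 has rank 0. Corank 2; j^3 = (s - t)^3 is a perfect cube, so E-series; the 4-jet and mu = 7 give E_7.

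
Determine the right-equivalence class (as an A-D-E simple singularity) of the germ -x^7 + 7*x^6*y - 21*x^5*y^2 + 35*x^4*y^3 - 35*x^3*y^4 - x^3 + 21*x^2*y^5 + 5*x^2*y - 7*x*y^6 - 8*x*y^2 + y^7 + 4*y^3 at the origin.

The Hessian of f at 0 is [[0, 0], [0, 0]] with rank 0, so corank 2. A Groebner basis of the Jacobian ideal J(f) in C{x,y} is {-x*y/7 + y^6 + 2*y^2/7, x*y^2 - 2*y^3, x^2 - 3*x*y + 2*y^2}; counting standard monomials gives mu = 8. Corank 2; j^3 = -(x - 2*y)^2*(x - y) has shape L^2 M (L != M), so D-series; mu = 8 gives D_8.

D_8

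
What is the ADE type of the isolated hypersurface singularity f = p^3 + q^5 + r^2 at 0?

E_8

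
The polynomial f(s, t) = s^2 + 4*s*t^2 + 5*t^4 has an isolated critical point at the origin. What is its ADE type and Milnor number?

Type A_{3}, Milnor number mu = 3.

The Hessian of f at 0 has rank 1. Corank 1: A-series; mu = 3 gives A_3.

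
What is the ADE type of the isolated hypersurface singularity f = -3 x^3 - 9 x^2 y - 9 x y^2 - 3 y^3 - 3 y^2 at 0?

The Hessian of f at 0 is [[0, 0], [0, -6]] with rank 1, so corank 1. A Groebner basis of the Jacobian ideal J(f) in C{x,y} is {x^2, y}; counting standard monomials gives mu = 2. Corank 1: A-series; mu = 2 gives A_2.

A_2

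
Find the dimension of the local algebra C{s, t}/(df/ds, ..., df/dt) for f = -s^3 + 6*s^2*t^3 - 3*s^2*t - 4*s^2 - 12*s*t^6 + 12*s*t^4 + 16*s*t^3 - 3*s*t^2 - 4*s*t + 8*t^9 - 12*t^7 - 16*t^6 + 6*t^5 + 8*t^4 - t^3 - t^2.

2

The Hessian of f at 0 is [[-8, -4], [-4, -2]] with rank 1, so corank 1. A Groebner basis of the Jacobian ideal J(f) in C{s,t} is {t^2, s + t/2}; counting standard monomials gives mu = 2. Corank 1: A-series; mu = 2 gives A_2.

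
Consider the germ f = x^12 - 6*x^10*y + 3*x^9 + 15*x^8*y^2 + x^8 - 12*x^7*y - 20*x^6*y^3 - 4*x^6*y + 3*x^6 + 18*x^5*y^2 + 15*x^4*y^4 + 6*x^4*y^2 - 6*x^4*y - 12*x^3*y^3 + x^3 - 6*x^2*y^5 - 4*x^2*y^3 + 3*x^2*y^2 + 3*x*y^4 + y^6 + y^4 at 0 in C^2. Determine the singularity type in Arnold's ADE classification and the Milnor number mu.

Type E_6, Milnor number mu = 6.

The Hessian of f at 0 is [[0, 0], [0, 0]] with rank 0, so corank 2. A Groebner basis of the Jacobian ideal J(f) in C{x,y} is {x^3, x^2*y, x^2/2 + x*y^2, y^3}; counting standard monomials gives mu = 6. Corank 2; j^3 = x^3 is a perfect cube, so E-series; the 4-jet and mu = 6 give E_6.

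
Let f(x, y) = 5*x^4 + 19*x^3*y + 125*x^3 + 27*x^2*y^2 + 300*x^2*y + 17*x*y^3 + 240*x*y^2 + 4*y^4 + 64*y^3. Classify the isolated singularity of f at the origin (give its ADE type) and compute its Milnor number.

Type E7, Milnor number mu = 7.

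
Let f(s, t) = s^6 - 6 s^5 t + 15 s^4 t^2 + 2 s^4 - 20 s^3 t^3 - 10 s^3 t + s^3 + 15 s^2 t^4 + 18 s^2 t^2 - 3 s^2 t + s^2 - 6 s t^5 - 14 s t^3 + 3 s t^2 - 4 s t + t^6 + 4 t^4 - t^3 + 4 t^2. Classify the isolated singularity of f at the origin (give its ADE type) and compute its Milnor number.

Type A2, Milnor number mu = 2.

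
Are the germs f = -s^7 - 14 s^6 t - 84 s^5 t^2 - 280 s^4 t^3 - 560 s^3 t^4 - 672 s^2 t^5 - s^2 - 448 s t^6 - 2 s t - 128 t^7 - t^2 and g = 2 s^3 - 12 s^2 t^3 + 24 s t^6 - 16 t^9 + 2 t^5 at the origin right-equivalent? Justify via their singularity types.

No.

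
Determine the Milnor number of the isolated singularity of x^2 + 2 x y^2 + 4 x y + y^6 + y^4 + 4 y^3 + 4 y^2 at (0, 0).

5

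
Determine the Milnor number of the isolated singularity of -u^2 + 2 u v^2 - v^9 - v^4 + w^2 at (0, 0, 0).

8

The Hessian of f at 0 has rank 2. Corank 1: A-series; mu = 8 gives A_8.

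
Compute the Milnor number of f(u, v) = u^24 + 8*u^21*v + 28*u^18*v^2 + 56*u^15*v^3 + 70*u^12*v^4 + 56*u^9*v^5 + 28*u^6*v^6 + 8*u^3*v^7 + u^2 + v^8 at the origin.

7

The Hessian of f at 0 is [[2, 0], [0, 0]] with rank 1, so corank 1. A Groebner basis of the Jacobian ideal J(f) in C{u,v} is {v^7, u}; counting standard monomials gives mu = 7. Corank 1: A-series; mu = 7 gives A_7.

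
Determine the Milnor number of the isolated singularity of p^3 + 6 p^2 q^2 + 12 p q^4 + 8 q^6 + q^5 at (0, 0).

The Hessian of f at 0 has rank 0. Corank 2; j^3 = p^3 is a perfect cube, so E-series; the 5-jet and mu = 8 give E_8.

8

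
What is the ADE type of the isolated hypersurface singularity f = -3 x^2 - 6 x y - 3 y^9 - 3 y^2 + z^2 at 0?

A8

The Hessian of f at 0 has rank 2. Corank 1: A-series; mu = 8 gives A_8.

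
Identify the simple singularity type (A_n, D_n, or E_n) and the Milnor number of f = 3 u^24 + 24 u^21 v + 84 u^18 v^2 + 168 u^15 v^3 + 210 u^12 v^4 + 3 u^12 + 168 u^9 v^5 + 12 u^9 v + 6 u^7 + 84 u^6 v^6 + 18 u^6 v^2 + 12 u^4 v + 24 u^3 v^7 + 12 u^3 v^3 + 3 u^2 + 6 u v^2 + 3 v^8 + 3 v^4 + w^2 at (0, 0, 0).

Type A7, Milnor number mu = 7.

The Hessian of f at 0 has rank 2. Corank 1: A-series; mu = 7 gives A_7.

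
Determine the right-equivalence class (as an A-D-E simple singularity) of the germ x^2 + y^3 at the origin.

A2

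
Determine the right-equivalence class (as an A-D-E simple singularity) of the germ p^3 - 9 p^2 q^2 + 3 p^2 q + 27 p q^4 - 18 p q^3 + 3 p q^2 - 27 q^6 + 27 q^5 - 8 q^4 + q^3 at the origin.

The Hessian of f at 0 is [[0, 0], [0, 0]] with rank 0, so corank 2. A Groebner basis of the Jacobian ideal J(f) in C{p,q} is {p^3 - p^2/2 - p*q - q^2/2, p^2*q + p^2/3 + 2*p*q/3 + q^2/3, -p^2/6 + p*q^2 - p*q/3 - q^2/6, q^3}; counting standard monomials gives mu = 6. Corank 2; j^3 = (p + q)^3 is a perfect cube, so E-series; the 4-jet and mu = 6 give E_6.

E_{6}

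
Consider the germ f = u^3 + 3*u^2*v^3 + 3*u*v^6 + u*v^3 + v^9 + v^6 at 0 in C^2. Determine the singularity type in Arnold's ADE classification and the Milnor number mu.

Type E_7, Milnor number mu = 7.

The Hessian of f at 0 has rank 0. Corank 2; j^3 = u^3 is a perfect cube, so E-series; the 4-jet and mu = 7 give E_7.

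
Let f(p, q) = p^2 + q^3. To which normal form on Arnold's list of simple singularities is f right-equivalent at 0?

A_{2}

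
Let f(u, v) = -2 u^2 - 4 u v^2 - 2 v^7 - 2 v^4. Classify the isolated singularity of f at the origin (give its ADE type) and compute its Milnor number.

Type A_6, Milnor number mu = 6.

The Hessian of f at 0 is [[-4, 0], [0, 0]] with rank 1, so corank 1. A Groebner basis of the Jacobian ideal J(f) in C{u,v} is {u^3, u + v^2}; counting standard monomials gives mu = 6. Corank 1: A-series; mu = 6 gives A_6.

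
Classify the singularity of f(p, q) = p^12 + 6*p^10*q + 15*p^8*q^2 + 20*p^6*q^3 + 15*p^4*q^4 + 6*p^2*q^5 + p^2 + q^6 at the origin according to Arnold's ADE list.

A5

The Hessian of f at 0 has rank 1. Corank 1: A-series; mu = 5 gives A_5.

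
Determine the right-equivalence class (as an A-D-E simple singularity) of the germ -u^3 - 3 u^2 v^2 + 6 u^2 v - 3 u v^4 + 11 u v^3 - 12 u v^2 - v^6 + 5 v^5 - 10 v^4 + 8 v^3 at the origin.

E7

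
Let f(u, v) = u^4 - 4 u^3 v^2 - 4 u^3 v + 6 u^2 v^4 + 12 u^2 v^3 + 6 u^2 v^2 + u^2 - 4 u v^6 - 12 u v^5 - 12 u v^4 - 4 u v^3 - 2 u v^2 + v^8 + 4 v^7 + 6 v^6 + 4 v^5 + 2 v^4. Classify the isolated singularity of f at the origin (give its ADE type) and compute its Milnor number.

Type A3, Milnor number mu = 3.

The Hessian of f at 0 is [[2, 0], [0, 0]] with rank 1, so corank 1. A Groebner basis of the Jacobian ideal J(f) in C{u,v} is {u^2, u*v, -u + v^2}; counting standard monomials gives mu = 3. Corank 1: A-series; mu = 3 gives A_3.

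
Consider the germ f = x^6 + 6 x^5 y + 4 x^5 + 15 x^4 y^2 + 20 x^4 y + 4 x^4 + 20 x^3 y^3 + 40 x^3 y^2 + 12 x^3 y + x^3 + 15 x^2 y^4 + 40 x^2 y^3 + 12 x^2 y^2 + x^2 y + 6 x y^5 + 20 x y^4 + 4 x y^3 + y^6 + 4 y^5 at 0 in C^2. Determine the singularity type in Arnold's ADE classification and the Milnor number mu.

Type D7, Milnor number mu = 7.

The Hessian of f at 0 is [[0, 0], [0, 0]] with rank 0, so corank 2. A Groebner basis of the Jacobian ideal J(f) in C{x,y} is {17*x^2/84 - 19*x*y/84 + y^4 - 19*y^3/42, x^3, x^2*y + 4*x^2/21 - 2*x*y/21 - 4*y^3/21, -x^2/42 + x*y^2 + 11*x*y/42 + 11*y^3/21}; counting standard monomials gives mu = 7. Corank 2; j^3 = x^2*(x + y) has shape L^2 M (L != M), so D-series; mu = 7 gives D_7.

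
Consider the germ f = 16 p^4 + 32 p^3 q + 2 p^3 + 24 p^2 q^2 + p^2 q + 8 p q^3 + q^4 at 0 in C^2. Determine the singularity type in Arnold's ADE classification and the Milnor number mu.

The Hessian of f at 0 has rank 0. Corank 2; j^3 = p^2*(2*p + q) has shape L^2 M (L != M), so D-series; mu = 5 gives D_5.

Type D_5, Milnor number mu = 5.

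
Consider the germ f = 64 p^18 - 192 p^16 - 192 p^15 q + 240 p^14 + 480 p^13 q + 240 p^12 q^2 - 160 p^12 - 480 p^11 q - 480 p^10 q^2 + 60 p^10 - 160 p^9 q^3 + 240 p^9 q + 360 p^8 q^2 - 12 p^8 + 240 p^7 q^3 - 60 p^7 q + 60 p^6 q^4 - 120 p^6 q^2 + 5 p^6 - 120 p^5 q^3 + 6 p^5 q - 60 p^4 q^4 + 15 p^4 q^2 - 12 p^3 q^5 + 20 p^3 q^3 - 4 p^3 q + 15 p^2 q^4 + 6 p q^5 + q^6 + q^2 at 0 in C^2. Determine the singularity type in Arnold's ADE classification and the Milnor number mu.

The Hessian of f at 0 has rank 1. Corank 1: A-series; mu = 5 gives A_5.

Type A_5, Milnor number mu = 5.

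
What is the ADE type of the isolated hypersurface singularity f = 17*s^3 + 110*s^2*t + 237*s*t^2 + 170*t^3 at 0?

The Hessian of f at 0 is [[0, 0], [0, 0]] with rank 0, so corank 2. A Groebner basis of the Jacobian ideal J(f) in C{s,t} is {t^3, s^2 - 69*t^2/13, s*t + 30*t^2/13}; counting standard monomials gives mu = 4. Corank 2; j^3 = (s + 2*t)*(17*s^2 + 76*s*t + 85*t^2) splits into three distinct lines over C (the quadratic factor has nonzero discriminant), so D_4.

D4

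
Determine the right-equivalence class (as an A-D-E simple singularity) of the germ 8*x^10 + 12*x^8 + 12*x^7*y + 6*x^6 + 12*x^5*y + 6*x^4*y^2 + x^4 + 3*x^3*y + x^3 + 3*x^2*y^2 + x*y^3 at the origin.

E_{7}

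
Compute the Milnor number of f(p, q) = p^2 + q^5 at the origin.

4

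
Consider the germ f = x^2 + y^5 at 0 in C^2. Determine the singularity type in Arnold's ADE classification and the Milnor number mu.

The Hessian of f at 0 has rank 1. Corank 1: A-series; mu = 4 gives A_4.

Type A_4, Milnor number mu = 4.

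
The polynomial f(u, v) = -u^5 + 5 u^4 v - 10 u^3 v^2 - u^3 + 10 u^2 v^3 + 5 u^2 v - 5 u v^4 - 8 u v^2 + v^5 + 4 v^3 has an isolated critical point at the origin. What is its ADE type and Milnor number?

Type D_{6}, Milnor number mu = 6.

The Hessian of f at 0 is [[0, 0], [0, 0]] with rank 0, so corank 2. A Groebner basis of the Jacobian ideal J(f) in C{u,v} is {-u*v/5 + v^4 + 2*v^2/5, u*v^2 - 2*v^3, u^2 - 3*u*v + 2*v^2}; counting standard monomials gives mu = 6. Corank 2; j^3 = -(u - 2*v)^2*(u - v) has shape L^2 M (L != M), so D-series; mu = 6 gives D_6.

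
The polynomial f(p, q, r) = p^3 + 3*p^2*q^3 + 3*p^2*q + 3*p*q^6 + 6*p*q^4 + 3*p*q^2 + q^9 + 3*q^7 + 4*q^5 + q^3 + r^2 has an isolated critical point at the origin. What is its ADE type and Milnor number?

Type E_8, Milnor number mu = 8.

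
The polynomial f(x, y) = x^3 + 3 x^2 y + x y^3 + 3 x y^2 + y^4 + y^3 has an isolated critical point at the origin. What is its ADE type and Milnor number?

Type E_7, Milnor number mu = 7.

The Hessian of f at 0 is [[0, 0], [0, 0]] with rank 0, so corank 2. A Groebner basis of the Jacobian ideal J(f) in C{x,y} is {x^3 + 3*x^2*y + 6*x^2 + 12*x*y + 6*y^2, -3*x^2 + x*y^2 - 6*x*y - 3*y^2, 3*x^2 + 6*x*y + y^3 + 3*y^2}; counting standard monomials gives mu = 7. Corank 2; j^3 = (x + y)^3 is a perfect cube, so E-series; the 4-jet and mu = 7 give E_7.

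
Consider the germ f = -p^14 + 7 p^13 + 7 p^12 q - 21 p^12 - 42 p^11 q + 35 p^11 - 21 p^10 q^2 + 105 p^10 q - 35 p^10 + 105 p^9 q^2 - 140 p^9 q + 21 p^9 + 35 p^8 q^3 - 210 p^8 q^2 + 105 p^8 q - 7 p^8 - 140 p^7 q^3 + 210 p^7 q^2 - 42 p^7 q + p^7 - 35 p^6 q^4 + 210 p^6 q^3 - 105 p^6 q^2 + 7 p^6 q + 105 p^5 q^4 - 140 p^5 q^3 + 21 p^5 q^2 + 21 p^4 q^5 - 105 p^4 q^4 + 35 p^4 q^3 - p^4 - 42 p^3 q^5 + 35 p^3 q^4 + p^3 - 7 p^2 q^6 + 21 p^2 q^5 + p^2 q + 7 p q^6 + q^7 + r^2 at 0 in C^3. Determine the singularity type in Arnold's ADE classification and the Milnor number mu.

Type D_{8}, Milnor number mu = 8.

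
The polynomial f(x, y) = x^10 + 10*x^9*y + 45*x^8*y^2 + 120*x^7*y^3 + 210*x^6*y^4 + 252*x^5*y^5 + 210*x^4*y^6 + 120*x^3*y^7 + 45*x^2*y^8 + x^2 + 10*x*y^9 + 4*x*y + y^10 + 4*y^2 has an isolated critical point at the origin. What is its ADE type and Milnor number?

The Hessian of f at 0 is [[2, 4], [4, 8]] with rank 1, so corank 1. A Groebner basis of the Jacobian ideal J(f) in C{x,y} is {y^9, x + 2*y}; counting standard monomials gives mu = 9. Corank 1: A-series; mu = 9 gives A_9.

Type A_9, Milnor number mu = 9.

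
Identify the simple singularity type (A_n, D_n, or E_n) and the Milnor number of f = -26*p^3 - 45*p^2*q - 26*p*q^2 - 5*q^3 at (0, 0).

The Hessian of f at 0 is [[0, 0], [0, 0]] with rank 0, so corank 2. A Groebner basis of the Jacobian ideal J(f) in C{p,q} is {q^3, p^2 + q^2/3, p*q}; counting standard monomials gives mu = 4. Corank 2; j^3 = -(2*p + q)*(13*p^2 + 16*p*q + 5*q^2) splits into three distinct lines over C (the quadratic factor has nonzero discriminant), so D_4.

Type D_{4}, Milnor number mu = 4.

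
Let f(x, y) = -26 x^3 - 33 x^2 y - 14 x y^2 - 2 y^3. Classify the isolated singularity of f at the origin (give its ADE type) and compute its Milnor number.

Type D4, Milnor number mu = 4.

The Hessian of f at 0 is [[0, 0], [0, 0]] with rank 0, so corank 2. A Groebner basis of the Jacobian ideal J(f) in C{x,y} is {y^3, x^2 - 2*y^2/3, x*y + y^2}; counting standard monomials gives mu = 4. Corank 2; j^3 = -(2*x + y)*(13*x^2 + 10*x*y + 2*y^2) splits into three distinct lines over C (the quadratic factor has nonzero discriminant), so D_4.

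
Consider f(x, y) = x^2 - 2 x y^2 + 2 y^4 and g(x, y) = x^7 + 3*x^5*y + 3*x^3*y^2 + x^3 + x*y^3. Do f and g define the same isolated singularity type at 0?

No.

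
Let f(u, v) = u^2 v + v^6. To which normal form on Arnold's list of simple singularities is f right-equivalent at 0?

D7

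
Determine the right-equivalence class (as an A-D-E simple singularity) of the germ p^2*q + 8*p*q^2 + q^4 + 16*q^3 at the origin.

The Hessian of f at 0 is [[0, 0], [0, 0]] with rank 0, so corank 2. A Groebner basis of the Jacobian ideal J(f) in C{p,q} is {p^3 - 16*p^2 + 256*q^2, p^2/4 + q^3 - 4*q^2, p*q + 4*q^2}; counting standard monomials gives mu = 5. Corank 2; j^3 = q*(p + 4*q)^2 has shape L^2 M (L != M), so D-series; mu = 5 gives D_5.

D5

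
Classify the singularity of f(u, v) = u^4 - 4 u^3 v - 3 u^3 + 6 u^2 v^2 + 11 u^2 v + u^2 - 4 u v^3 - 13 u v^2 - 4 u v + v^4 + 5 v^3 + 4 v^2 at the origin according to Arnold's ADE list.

A2

The Hessian of f at 0 has rank 1. Corank 1: A-series; mu = 2 gives A_2.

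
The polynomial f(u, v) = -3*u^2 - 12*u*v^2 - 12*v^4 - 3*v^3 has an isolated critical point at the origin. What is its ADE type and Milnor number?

The Hessian of f at 0 is [[-6, 0], [0, 0]] with rank 1, so corank 1. A Groebner basis of the Jacobian ideal J(f) in C{u,v} is {v^2, u}; counting standard monomials gives mu = 2. Corank 1: A-series; mu = 2 gives A_2.

Type A_{2}, Milnor number mu = 2.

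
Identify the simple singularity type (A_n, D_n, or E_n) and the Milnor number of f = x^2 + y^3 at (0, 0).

The Hessian of f at 0 has rank 1. Corank 1: A-series; mu = 2 gives A_2.

Type A_{2}, Milnor number mu = 2.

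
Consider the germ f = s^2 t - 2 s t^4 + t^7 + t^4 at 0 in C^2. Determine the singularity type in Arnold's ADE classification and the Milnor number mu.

Type D5, Milnor number mu = 5.

The Hessian of f at 0 is [[0, 0], [0, 0]] with rank 0, so corank 2. A Groebner basis of the Jacobian ideal J(f) in C{s,t} is {s^3, s^2/4 + t^3, s*t}; counting standard monomials gives mu = 5. Corank 2; j^3 = s^2*t has shape L^2 M (L != M), so D-series; mu = 5 gives D_5.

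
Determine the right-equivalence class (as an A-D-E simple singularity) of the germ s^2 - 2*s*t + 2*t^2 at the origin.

A1

The Hessian of f at 0 has rank 2. Corank 0: nondegenerate Morse point, so A_1.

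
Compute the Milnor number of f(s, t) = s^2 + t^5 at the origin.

The Hessian of f at 0 has rank 1. Corank 1: A-series; mu = 4 gives A_4.

4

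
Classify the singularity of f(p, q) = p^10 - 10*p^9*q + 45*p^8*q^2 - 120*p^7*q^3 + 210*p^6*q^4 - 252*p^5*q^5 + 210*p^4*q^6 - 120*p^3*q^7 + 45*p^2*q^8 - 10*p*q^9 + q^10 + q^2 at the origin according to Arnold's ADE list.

A_{9}

The Hessian of f at 0 has rank 1. Corank 1: A-series; mu = 9 gives A_9.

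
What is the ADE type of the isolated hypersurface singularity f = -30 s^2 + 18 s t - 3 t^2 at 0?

A_{1}

The Hessian of f at 0 has rank 2. Corank 0: nondegenerate Morse point, so A_1.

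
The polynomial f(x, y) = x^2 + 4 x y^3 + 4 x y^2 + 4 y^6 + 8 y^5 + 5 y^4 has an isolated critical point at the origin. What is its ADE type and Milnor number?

Type A_{3}, Milnor number mu = 3.

The Hessian of f at 0 is [[2, 0], [0, 0]] with rank 1, so corank 1. A Groebner basis of the Jacobian ideal J(f) in C{x,y} is {x^2, x*y, x/2 + y^2}; counting standard monomials gives mu = 3. Corank 1: A-series; mu = 3 gives A_3.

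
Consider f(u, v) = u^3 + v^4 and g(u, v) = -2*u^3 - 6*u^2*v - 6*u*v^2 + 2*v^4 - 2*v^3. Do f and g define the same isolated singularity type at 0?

The Hessian of f at 0 is [[0, 0], [0, 0]] with rank 0, so corank 2. A Groebner basis of the Jacobian ideal J(f) in C{u,v} is {v^3, u^2}; counting standard monomials gives mu = 6. Corank 2; j^3 = u^3 is a perfect cube, so E-series; the 4-jet and mu = 6 give E_6. The Hessian of g at 0 is [[0, 0], [0, 0]] with rank 0, so corank 2. A Groebner basis of the Jacobian ideal J(g) in C{u,v} is {v^3, u^2 + 2*u*v + v^2}; counting standard monomials gives mu = 6. Corank 2; j^3 = -2*(u + v)^3 is a perfect cube, so E-series; the 4-jet and mu = 6 give E_6. Both have type E_6, hence right-equivalent.

Yes.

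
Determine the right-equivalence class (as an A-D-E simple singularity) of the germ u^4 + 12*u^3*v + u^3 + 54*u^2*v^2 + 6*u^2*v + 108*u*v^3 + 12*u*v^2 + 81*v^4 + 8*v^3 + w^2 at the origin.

E_{6}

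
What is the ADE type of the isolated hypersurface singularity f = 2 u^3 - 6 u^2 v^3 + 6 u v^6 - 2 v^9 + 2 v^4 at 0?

The Hessian of f at 0 has rank 0. Corank 2; j^3 = 2*u^3 is a perfect cube, so E-series; the 4-jet and mu = 6 give E_6.

E6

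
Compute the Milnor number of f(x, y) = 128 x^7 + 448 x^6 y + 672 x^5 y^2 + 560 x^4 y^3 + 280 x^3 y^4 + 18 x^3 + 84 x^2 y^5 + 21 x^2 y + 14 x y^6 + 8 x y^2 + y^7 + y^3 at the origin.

8

The Hessian of f at 0 is [[0, 0], [0, 0]] with rank 0, so corank 2. A Groebner basis of the Jacobian ideal J(f) in C{x,y} is {-2187*x*y/14 + y^6 - 729*y^2/14, x*y^2 + y^3/3, x^2 + 5*x*y/6 + y^2/6}; counting standard monomials gives mu = 8. Corank 2; j^3 = (2*x + y)*(3*x + y)^2 has shape L^2 M (L != M), so D-series; mu = 8 gives D_8.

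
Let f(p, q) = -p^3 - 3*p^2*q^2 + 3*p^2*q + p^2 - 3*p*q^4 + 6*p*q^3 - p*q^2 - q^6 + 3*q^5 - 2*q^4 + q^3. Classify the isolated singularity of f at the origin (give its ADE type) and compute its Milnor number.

Type A_2, Milnor number mu = 2.

The Hessian of f at 0 has rank 1. Corank 1: A-series; mu = 2 gives A_2.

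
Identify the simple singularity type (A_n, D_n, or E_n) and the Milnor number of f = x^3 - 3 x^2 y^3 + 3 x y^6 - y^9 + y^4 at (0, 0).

The Hessian of f at 0 has rank 0. Corank 2; j^3 = x^3 is a perfect cube, so E-series; the 4-jet and mu = 6 give E_6.

Type E_6, Milnor number mu = 6.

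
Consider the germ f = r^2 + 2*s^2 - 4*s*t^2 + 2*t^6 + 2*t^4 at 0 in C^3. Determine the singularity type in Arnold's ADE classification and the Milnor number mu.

The Hessian of f at 0 is [[4, 0, 0], [0, 0, 0], [0, 0, 2]] with rank 2, so corank 1. A Groebner basis of the Jacobian ideal J(f) in C{s,t,r} is {s^3, s^2*t, -s + t^2, r}; counting standard monomials gives mu = 5. Corank 1: A-series; mu = 5 gives A_5.

Type A_5, Milnor number mu = 5.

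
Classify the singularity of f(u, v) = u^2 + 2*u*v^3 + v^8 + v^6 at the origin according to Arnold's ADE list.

A_{7}

The Hessian of f at 0 is [[2, 0], [0, 0]] with rank 1, so corank 1. A Groebner basis of the Jacobian ideal J(f) in C{u,v} is {u^3, u^2*v, u + v^3}; counting standard monomials gives mu = 7. Corank 1: A-series; mu = 7 gives A_7.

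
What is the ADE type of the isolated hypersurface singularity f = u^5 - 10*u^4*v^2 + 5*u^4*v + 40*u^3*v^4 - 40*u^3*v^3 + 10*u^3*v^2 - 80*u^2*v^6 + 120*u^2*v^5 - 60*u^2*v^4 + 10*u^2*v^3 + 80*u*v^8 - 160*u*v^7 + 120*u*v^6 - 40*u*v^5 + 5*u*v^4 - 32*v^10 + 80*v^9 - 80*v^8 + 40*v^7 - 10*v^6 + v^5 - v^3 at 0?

The Hessian of f at 0 has rank 0. Corank 2; j^3 = -v^3 is a perfect cube, so E-series; the 5-jet and mu = 8 give E_8.

E_8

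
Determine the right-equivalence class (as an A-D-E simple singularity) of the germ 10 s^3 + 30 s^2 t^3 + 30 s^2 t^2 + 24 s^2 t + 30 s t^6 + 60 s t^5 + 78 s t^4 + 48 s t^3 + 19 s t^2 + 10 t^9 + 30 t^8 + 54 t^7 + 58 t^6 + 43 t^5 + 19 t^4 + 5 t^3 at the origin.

D_{4}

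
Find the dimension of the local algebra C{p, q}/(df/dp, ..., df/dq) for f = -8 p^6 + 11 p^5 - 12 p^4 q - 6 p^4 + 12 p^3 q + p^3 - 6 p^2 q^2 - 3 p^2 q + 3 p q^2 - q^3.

8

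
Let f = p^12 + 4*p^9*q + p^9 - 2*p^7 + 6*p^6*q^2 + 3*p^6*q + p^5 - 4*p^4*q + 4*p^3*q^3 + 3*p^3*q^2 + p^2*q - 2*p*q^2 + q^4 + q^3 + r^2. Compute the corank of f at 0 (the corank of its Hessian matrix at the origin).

Hessian at 0 has rank 1.

2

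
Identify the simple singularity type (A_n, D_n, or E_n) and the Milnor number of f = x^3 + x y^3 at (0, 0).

The Hessian of f at 0 is [[0, 0], [0, 0]] with rank 0, so corank 2. A Groebner basis of the Jacobian ideal J(f) in C{x,y} is {x^3, x*y^2, 3*x^2 + y^3}; counting standard monomials gives mu = 7. Corank 2; j^3 = x^3 is a perfect cube, so E-series; the 4-jet and mu = 7 give E_7.

Type E_{7}, Milnor number mu = 7.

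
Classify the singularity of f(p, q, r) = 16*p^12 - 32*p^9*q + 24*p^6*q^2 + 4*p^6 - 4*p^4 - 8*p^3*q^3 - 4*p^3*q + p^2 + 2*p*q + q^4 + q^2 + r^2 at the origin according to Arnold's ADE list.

A_3

The Hessian of f at 0 is [[2, 2, 0], [2, 2, 0], [0, 0, 2]] with rank 2, so corank 1. A Groebner basis of the Jacobian ideal J(f) in C{p,q,r} is {q^3, p + q, r}; counting standard monomials gives mu = 3. Corank 1: A-series; mu = 3 gives A_3.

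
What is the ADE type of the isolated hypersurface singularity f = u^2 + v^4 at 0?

The Hessian of f at 0 is [[2, 0], [0, 0]] with rank 1, so corank 1. A Groebner basis of the Jacobian ideal J(f) in C{u,v} is {v^3, u}; counting standard monomials gives mu = 3. Corank 1: A-series; mu = 3 gives A_3.

A_{3}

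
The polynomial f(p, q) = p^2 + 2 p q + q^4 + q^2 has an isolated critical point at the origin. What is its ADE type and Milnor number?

Type A_3, Milnor number mu = 3.

The Hessian of f at 0 has rank 1. Corank 1: A-series; mu = 3 gives A_3.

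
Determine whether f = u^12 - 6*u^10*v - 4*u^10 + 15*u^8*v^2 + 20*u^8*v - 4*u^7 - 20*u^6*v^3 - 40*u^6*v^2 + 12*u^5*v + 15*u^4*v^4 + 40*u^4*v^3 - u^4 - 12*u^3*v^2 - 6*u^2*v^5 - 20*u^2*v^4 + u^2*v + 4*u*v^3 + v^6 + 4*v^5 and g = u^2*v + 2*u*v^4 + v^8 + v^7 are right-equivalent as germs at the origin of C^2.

No.

The Hessian of f at 0 is [[0, 0], [0, 0]] with rank 0, so corank 2. A Groebner basis of the Jacobian ideal J(f) in C{u,v} is {u^3, u^2*v + 2*u^2/3 + 4*u*v^2/3, u*v/2 + v^3}; counting standard monomials gives mu = 7. Corank 2; j^3 = u^2*v has shape L^2 M (L != M), so D-series; mu = 7 gives D_7. The Hessian of g at 0 is [[0, 0], [0, 0]] with rank 0, so corank 2. A Groebner basis of the Jacobian ideal J(g) in C{u,v} is {u^2*v^2, 8*u^2*v + u^2 + u*v^3, u*v + v^4, u^3}; counting standard monomials gives mu = 9. Corank 2; j^3 = u^2*v has shape L^2 M (L != M), so D-series; mu = 9 gives D_9. f is D_7 but g is D_9, hence not right-equivalent.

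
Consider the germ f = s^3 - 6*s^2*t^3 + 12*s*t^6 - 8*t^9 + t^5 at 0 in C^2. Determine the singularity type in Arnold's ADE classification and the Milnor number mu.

The Hessian of f at 0 has rank 0. Corank 2; j^3 = s^3 is a perfect cube, so E-series; the 5-jet and mu = 8 give E_8.

Type E_{8}, Milnor number mu = 8.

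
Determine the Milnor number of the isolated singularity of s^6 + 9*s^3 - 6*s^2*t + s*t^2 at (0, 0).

7

The Hessian of f at 0 is [[0, 0], [0, 0]] with rank 0, so corank 2. A Groebner basis of the Jacobian ideal J(f) in C{s,t} is {-243*s*t/2 + t^5 + 81*t^2/2, s*t^2 - t^3/3, s^2 - s*t/3}; counting standard monomials gives mu = 7. Corank 2; j^3 = s*(3*s - t)^2 has shape L^2 M (L != M), so D-series; mu = 7 gives D_7.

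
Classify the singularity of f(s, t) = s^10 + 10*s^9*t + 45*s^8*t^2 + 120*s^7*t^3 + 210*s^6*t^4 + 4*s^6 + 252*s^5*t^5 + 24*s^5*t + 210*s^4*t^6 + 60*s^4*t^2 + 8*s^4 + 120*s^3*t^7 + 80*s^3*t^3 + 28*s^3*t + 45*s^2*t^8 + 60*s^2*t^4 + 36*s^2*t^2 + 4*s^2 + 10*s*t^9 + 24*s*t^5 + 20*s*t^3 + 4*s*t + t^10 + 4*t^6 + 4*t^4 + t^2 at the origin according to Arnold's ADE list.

A9

The Hessian of f at 0 is [[8, 4], [4, 2]] with rank 1, so corank 1. A Groebner basis of the Jacobian ideal J(f) in C{s,t} is {32*s*t^2 + 32*s + t^5 + 20*t^3 + 16*t, -4*s^2 + s*t^3 - 2*s*t + 3*t^4/4, s^3 - 3*s*t^2/2 - s - 3*t^3/4 - t/2, s^2*t + 3*s*t^2/2 + 2*s/3 + 7*t^3/12 + t/3}; counting standard monomials gives mu = 9. Corank 1: A-series; mu = 9 gives A_9.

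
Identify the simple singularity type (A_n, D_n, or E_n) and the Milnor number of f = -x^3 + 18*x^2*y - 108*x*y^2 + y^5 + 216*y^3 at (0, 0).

Type E_8, Milnor number mu = 8.

The Hessian of f at 0 has rank 0. Corank 2; j^3 = -(x - 6*y)^3 is a perfect cube, so E-series; the 5-jet and mu = 8 give E_8.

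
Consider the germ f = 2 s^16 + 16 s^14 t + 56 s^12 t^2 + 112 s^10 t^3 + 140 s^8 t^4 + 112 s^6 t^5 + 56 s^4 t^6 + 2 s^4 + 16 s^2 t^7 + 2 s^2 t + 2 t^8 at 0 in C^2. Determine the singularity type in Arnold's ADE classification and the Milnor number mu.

Type D_9, Milnor number mu = 9.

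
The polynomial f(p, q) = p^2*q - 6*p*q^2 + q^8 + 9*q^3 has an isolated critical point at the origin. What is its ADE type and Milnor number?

The Hessian of f at 0 has rank 0. Corank 2; j^3 = q*(p - 3*q)^2 has shape L^2 M (L != M), so D-series; mu = 9 gives D_9.

Type D_9, Milnor number mu = 9.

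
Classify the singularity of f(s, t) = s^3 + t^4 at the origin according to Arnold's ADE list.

E_6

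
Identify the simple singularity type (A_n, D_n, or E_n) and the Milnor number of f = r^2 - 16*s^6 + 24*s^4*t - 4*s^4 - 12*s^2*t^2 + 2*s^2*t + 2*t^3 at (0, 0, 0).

The Hessian of f at 0 has rank 1. Corank 2; j^3 = 2*t*(s^2 + t^2) splits into three distinct lines over C (the quadratic factor has nonzero discriminant), so D_4.

Type D_4, Milnor number mu = 4.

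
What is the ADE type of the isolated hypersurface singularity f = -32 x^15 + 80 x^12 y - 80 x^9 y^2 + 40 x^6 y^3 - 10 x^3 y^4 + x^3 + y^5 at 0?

E_8

The Hessian of f at 0 has rank 0. Corank 2; j^3 = x^3 is a perfect cube, so E-series; the 5-jet and mu = 8 give E_8.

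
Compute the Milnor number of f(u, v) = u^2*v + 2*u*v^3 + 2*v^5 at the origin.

6

The Hessian of f at 0 has rank 0. Corank 2; j^3 = u^2*v has shape L^2 M (L != M), so D-series; mu = 6 gives D_6.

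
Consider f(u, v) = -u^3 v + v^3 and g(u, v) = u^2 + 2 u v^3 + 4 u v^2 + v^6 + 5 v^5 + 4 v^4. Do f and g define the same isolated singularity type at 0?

No.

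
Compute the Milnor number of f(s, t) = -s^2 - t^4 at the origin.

3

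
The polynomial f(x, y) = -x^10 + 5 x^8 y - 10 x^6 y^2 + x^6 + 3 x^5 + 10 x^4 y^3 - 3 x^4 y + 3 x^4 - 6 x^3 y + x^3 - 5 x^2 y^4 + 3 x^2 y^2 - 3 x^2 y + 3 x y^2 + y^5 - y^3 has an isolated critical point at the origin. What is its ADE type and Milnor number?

Type E_8, Milnor number mu = 8.

The Hessian of f at 0 is [[0, 0], [0, 0]] with rank 0, so corank 2. A Groebner basis of the Jacobian ideal J(f) in C{x,y} is {-x^2/4 + x*y^3 - x*y^2/2 + x*y/2 + y^3/2 - y^2/4, y^4, x^3 + 3*x^2/2 - 3*x*y - y^3 + 3*y^2/2, x^2*y + x^2/2 - x*y^2 - x*y + y^2/2}; counting standard monomials gives mu = 8. Corank 2; j^3 = (x - y)^3 is a perfect cube, so E-series; the 5-jet and mu = 8 give E_8.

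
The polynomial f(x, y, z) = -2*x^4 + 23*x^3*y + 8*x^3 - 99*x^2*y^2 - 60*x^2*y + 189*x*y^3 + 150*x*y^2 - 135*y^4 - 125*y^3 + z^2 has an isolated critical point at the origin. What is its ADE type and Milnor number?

Type E7, Milnor number mu = 7.

The Hessian of f at 0 has rank 1. Corank 2; j^3 = (2*x - 5*y)^3 is a perfect cube, so E-series; the 4-jet and mu = 7 give E_7.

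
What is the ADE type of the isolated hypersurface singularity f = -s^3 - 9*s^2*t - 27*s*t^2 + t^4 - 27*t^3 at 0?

The Hessian of f at 0 is [[0, 0], [0, 0]] with rank 0, so corank 2. A Groebner basis of the Jacobian ideal J(f) in C{s,t} is {t^3, s^2 + 6*s*t + 9*t^2}; counting standard monomials gives mu = 6. Corank 2; j^3 = -(s + 3*t)^3 is a perfect cube, so E-series; the 4-jet and mu = 6 give E_6.

E6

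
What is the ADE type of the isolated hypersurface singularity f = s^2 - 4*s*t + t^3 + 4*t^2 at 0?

The Hessian of f at 0 has rank 1. Corank 1: A-series; mu = 2 gives A_2.

A_{2}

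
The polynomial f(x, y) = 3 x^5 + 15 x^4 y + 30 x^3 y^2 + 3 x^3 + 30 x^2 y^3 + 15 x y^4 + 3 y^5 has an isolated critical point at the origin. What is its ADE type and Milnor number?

The Hessian of f at 0 has rank 0. Corank 2; j^3 = 3*x^3 is a perfect cube, so E-series; the 5-jet and mu = 8 give E_8.

Type E_{8}, Milnor number mu = 8.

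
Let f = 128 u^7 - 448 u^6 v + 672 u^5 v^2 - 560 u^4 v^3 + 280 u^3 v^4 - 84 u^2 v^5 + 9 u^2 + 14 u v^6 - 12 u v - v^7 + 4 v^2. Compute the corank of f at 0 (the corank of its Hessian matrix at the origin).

1

The Hessian at 0 is [[18, -12], [-12, 8]] of rank 1; hence corank 1.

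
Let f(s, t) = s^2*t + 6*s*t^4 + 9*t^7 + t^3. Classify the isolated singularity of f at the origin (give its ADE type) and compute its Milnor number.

The Hessian of f at 0 has rank 0. Corank 2; j^3 = t*(s^2 + t^2) splits into three distinct lines over C (the quadratic factor has nonzero discriminant), so D_4.

Type D_4, Milnor number mu = 4.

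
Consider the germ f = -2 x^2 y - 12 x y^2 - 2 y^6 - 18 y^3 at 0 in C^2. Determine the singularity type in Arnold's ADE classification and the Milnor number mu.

Type D_7, Milnor number mu = 7.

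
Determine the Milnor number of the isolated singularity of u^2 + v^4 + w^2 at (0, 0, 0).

3

The Hessian of f at 0 is [[2, 0, 0], [0, 0, 0], [0, 0, 2]] with rank 2, so corank 1. A Groebner basis of the Jacobian ideal J(f) in C{u,v,w} is {v^3, u, w}; counting standard monomials gives mu = 3. Corank 1: A-series; mu = 3 gives A_3.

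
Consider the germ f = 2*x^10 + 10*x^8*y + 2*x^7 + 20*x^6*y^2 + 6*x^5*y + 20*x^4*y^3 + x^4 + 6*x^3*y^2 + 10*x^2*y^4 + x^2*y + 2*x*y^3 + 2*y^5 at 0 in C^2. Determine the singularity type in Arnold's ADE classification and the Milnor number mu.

Type D6, Milnor number mu = 6.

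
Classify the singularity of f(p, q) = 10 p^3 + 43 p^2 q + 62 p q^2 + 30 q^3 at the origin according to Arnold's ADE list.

D4

The Hessian of f at 0 is [[0, 0], [0, 0]] with rank 0, so corank 2. A Groebner basis of the Jacobian ideal J(f) in C{p,q} is {q^3, p^2 - 26*q^2/11, p*q + 17*q^2/11}; counting standard monomials gives mu = 4. Corank 2; j^3 = (2*p + 3*q)*(5*p^2 + 14*p*q + 10*q^2) splits into three distinct lines over C (the quadratic factor has nonzero discriminant), so D_4.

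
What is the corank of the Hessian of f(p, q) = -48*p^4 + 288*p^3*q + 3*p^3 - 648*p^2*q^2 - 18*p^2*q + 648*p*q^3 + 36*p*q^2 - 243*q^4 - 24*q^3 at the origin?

2

Hessian at 0 has rank 0.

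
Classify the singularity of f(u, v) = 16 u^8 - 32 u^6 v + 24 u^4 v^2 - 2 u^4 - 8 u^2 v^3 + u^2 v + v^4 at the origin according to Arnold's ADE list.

The Hessian of f at 0 has rank 0. Corank 2; j^3 = u^2*v has shape L^2 M (L != M), so D-series; mu = 5 gives D_5.

D_5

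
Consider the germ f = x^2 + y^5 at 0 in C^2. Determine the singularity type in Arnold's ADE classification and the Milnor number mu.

The Hessian of f at 0 has rank 1. Corank 1: A-series; mu = 4 gives A_4.

Type A_{4}, Milnor number mu = 4.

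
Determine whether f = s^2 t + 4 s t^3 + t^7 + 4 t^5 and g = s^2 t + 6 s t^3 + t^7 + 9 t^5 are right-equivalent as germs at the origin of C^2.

Yes.

The Hessian of f at 0 is [[0, 0], [0, 0]] with rank 0, so corank 2. A Groebner basis of the Jacobian ideal J(f) in C{s,t} is {s^2*t^2 + 4*s^2/7 + 8*s*t^2/7, s^3 - 8*s^2/7 - 16*s*t^2/7, s*t/2 + t^3}; counting standard monomials gives mu = 8. Corank 2; j^3 = s^2*t has shape L^2 M (L != M), so D-series; mu = 8 gives D_8. The Hessian of g at 0 is [[0, 0], [0, 0]] with rank 0, so corank 2. A Groebner basis of the Jacobian ideal J(g) in C{s,t} is {s^2*t^2 + 9*s^2/7 + 27*s*t^2/7, s^3 - 27*s^2/7 - 81*s*t^2/7, s*t/3 + t^3}; counting standard monomials gives mu = 8. Corank 2; j^3 = s^2*t has shape L^2 M (L != M), so D-series; mu = 8 gives D_8. Both have type D_8, hence right-equivalent.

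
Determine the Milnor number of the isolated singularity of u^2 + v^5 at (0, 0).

4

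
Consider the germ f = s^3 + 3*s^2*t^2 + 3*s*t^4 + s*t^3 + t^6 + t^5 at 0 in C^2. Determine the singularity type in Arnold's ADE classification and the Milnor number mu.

The Hessian of f at 0 is [[0, 0], [0, 0]] with rank 0, so corank 2. A Groebner basis of the Jacobian ideal J(f) in C{s,t} is {-s^2 + t^4 - t^3/3, s^3, s^2*t + s^2/3 + t^3/9, s^2 + s*t^2 + t^3/3}; counting standard monomials gives mu = 7. Corank 2; j^3 = s^3 is a perfect cube, so E-series; the 4-jet and mu = 7 give E_7.

Type E_7, Milnor number mu = 7.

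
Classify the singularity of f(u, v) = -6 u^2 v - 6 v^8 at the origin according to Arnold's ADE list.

D_{9}

The Hessian of f at 0 has rank 0. Corank 2; j^3 = -6*u^2*v has shape L^2 M (L != M), so D-series; mu = 9 gives D_9.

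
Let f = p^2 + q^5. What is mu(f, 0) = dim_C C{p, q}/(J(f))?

The Hessian of f at 0 has rank 1. Corank 1: A-series; mu = 4 gives A_4.

4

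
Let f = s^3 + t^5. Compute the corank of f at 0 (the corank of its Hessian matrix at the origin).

2

Hessian at 0 has rank 0.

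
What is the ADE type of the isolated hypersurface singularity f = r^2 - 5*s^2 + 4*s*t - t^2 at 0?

The Hessian of f at 0 is [[-10, 4, 0], [4, -2, 0], [0, 0, 2]] with rank 3, so corank 0. A Groebner basis of the Jacobian ideal J(f) in C{s,t,r} is {s, t, r}; counting standard monomials gives mu = 1. Corank 0: nondegenerate Morse point, so A_1.

A1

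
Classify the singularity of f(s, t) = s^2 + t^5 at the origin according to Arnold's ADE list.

A_4

The Hessian of f at 0 is [[2, 0], [0, 0]] with rank 1, so corank 1. A Groebner basis of the Jacobian ideal J(f) in C{s,t} is {t^4, s}; counting standard monomials gives mu = 4. Corank 1: A-series; mu = 4 gives A_4.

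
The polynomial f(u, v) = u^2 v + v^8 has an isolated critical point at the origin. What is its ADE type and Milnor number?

Type D_{9}, Milnor number mu = 9.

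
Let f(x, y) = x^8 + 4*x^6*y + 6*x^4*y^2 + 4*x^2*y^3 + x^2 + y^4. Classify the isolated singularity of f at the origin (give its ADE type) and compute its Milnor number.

The Hessian of f at 0 has rank 1. Corank 1: A-series; mu = 3 gives A_3.

Type A3, Milnor number mu = 3.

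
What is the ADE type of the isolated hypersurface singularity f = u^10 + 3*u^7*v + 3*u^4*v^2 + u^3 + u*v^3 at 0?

E7

The Hessian of f at 0 has rank 0. Corank 2; j^3 = u^3 is a perfect cube, so E-series; the 4-jet and mu = 7 give E_7.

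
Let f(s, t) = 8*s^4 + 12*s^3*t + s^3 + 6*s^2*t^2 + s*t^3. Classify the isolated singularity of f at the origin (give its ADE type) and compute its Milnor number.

Type E_{7}, Milnor number mu = 7.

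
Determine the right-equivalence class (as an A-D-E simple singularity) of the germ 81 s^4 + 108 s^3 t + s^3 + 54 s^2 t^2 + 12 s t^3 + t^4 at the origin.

The Hessian of f at 0 is [[0, 0], [0, 0]] with rank 0, so corank 2. A Groebner basis of the Jacobian ideal J(f) in C{s,t} is {t^4, s*t^2 + t^3/9, s^2}; counting standard monomials gives mu = 6. Corank 2; j^3 = s^3 is a perfect cube, so E-series; the 4-jet and mu = 6 give E_6.

E_6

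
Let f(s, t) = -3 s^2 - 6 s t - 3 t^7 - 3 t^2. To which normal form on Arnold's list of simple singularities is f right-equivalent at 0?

The Hessian of f at 0 is [[-6, -6], [-6, -6]] with rank 1, so corank 1. A Groebner basis of the Jacobian ideal J(f) in C{s,t} is {t^6, s + t}; counting standard monomials gives mu = 6. Corank 1: A-series; mu = 6 gives A_6.

A_6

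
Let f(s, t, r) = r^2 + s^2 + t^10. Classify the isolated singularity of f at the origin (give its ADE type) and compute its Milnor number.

Type A_9, Milnor number mu = 9.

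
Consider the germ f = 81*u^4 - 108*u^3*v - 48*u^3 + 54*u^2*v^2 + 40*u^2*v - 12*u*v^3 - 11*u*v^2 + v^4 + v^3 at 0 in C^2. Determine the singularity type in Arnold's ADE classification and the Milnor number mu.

Type D5, Milnor number mu = 5.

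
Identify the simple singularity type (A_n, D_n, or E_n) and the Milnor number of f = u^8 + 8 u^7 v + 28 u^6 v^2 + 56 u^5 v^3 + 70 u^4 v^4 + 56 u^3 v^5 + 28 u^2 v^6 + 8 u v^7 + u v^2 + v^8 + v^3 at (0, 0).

Type D_{9}, Milnor number mu = 9.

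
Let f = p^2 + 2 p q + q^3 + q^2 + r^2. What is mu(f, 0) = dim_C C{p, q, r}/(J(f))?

2

The Hessian of f at 0 is [[2, 2, 0], [2, 2, 0], [0, 0, 2]] with rank 2, so corank 1. A Groebner basis of the Jacobian ideal J(f) in C{p,q,r} is {q^2, p + q, r}; counting standard monomials gives mu = 2. Corank 1: A-series; mu = 2 gives A_2.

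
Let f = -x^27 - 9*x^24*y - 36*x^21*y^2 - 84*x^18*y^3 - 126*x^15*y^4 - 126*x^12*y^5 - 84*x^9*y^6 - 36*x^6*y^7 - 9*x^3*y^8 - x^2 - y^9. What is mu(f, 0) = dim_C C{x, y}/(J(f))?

8

The Hessian of f at 0 is [[-2, 0], [0, 0]] with rank 1, so corank 1. A Groebner basis of the Jacobian ideal J(f) in C{x,y} is {y^8, x}; counting standard monomials gives mu = 8. Corank 1: A-series; mu = 8 gives A_8.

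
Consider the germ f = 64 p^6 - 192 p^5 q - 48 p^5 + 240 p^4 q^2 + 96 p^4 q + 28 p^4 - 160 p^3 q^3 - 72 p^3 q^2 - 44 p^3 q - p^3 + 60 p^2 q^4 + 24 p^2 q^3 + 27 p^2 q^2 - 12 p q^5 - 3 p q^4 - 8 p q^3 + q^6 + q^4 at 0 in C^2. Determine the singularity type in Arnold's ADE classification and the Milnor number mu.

The Hessian of f at 0 has rank 0. Corank 2; j^3 = -p^3 is a perfect cube, so E-series; the 4-jet and mu = 6 give E_6.

Type E6, Milnor number mu = 6.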